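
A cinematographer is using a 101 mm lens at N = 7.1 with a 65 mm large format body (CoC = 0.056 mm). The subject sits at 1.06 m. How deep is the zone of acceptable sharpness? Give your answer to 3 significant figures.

79.4 mm

Hyperfocal distance H = f²/(N·c) + f = 101²/(7.1 × 0.056) + 101 = 10201/0.3976 + 101 ≈ 25757.4 mm ≈ 25.76 m.
Near limit Dn = s·(H − f)/(H + s − 2f) = 1060 × (25757.4 − 101) / (25757.4 + 1060 − 2 × 101) = 1060 × 25656.4 / 26615.4 ≈ 1021.806 mm.
Far limit Df = s·(H − f)/(H − s) = 1060 × (25757.4 − 101) / (25757.4 − 1060) = 1060 × 25656.4 / 24697.4 ≈ 1101.160 mm.
Depth of field = Df − Dn = 1101.160 − 1021.806 ≈ 79.354 mm.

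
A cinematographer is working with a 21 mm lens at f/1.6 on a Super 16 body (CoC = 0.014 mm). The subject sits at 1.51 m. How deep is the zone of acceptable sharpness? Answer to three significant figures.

Hyperfocal distance H = f²/(N·c) + f = 21²/(1.6 × 0.014) + 21 = 441/0.0224 + 21 ≈ 19708.5 mm ≈ 19.71 m.
Near limit Dn = s·(H − f)/(H + s − 2f) = 1510 × (19708.5 − 21) / (19708.5 + 1510 − 2 × 21) = 1510 × 19687.5 / 21176.5 ≈ 1403.83 mm.
Far limit Df = s·(H − f)/(H − s) = 1510 × (19708.5 − 21) / (19708.5 − 1510) = 1510 × 19687.5 / 18198.5 ≈ 1633.55 mm.
Depth of field = Df − Dn = 1633.55 − 1403.83 ≈ 229.72 mm.

230 mm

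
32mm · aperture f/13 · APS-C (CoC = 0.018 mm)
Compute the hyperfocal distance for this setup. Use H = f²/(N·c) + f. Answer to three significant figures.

4.41 m

Hyperfocal distance H = f²/(N·c) + f = 32²/(13 × 0.018) + 32 = 1024/0.234 + 32 ≈ 4408.1 mm ≈ 4.41 m.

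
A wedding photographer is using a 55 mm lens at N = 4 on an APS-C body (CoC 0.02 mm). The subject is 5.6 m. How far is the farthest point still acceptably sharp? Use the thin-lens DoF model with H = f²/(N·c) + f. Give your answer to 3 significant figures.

Hyperfocal distance H = f²/(N·c) + f = 55²/(4 × 0.02) + 55 = 3025/0.08 + 55 ≈ 37867.5 mm ≈ 37.87 m.
Far limit Df = s·(H − f)/(H − s) = 5600 × (37867.5 − 55) / (37867.5 − 5600) = 5600 × 37812.5 / 32267.5 ≈ 6562.3 mm ≈ 6.56 m.

6.56 m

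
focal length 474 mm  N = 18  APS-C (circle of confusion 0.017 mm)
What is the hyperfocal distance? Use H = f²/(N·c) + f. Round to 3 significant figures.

Hyperfocal distance H = f²/(N·c) + f = 474²/(18 × 0.017) + 474 = 224676/0.306 + 474 ≈ 734709.3 mm ≈ 735 m.

735 m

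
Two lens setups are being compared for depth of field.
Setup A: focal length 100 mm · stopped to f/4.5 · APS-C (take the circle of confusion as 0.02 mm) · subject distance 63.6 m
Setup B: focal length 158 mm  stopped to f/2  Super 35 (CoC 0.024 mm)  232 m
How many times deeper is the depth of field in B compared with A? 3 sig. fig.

Setup A: H = 100²/(4.5×0.02) + 100 ≈ 111211.1 mm; DoF = Df − Dn = 148425 − 40471 ≈ 107954 mm.
Setup B: H = 158²/(2×0.024) + 158 ≈ 520241.3 mm; DoF = Df − Dn = 418605 − 160467 ≈ 258138 mm.
Ratio = 258138 / 107954 ≈ 2.39.

2.39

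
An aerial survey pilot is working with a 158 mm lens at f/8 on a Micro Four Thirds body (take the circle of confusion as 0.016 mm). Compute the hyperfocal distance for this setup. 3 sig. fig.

Hyperfocal distance H = f²/(N·c) + f = 158²/(8 × 0.016) + 158 = 24964/0.128 + 158 ≈ 195189.2 mm ≈ 195 m.

195 m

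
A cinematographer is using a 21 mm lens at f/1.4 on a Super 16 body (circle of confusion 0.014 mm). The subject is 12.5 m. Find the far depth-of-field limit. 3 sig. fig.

Hyperfocal distance H = f²/(N·c) + f = 21²/(1.4 × 0.014) + 21 = 441/0.0196 + 21 ≈ 22521.0 mm ≈ 22.52 m.
Far limit Df = s·(H − f)/(H − s) = 12500 × (22521.0 − 21) / (22521.0 − 12500) = 12500 × 22500.0 / 10021.0 ≈ 28066 mm ≈ 28.1 m.

28.1 m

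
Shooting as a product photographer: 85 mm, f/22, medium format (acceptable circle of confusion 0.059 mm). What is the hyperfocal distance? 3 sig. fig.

5.65 m

Hyperfocal distance H = f²/(N·c) + f = 85²/(22 × 0.059) + 85 = 7225/1.298 + 85 ≈ 5651.3 mm ≈ 5.65 m.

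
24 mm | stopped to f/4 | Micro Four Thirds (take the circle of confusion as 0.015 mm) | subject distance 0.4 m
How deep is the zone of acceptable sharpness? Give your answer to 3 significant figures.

Hyperfocal distance H = f²/(N·c) + f = 24²/(4 × 0.015) + 24 = 576/0.06 + 24 ≈ 9624.0 mm ≈ 9.624 m.
Near limit Dn = s·(H − f)/(H + s − 2f) = 400 × (9624.0 − 24) / (9624.0 + 400 − 2 × 24) = 400 × 9600.0 / 9976.0 ≈ 384.924 mm.
Far limit Df = s·(H − f)/(H − s) = 400 × (9624.0 − 24) / (9624.0 − 400) = 400 × 9600.0 / 9224.0 ≈ 416.305 mm.
Depth of field = Df − Dn = 416.305 − 384.924 ≈ 31.381 mm.

31.4 mm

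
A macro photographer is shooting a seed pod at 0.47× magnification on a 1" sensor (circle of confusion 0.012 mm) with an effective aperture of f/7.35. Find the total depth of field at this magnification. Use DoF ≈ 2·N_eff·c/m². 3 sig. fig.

At magnification m, DoF ≈ 2·N_eff·c/m² = 2 × 7.35 × 0.012 / 0.47² = 0.1764 / 0.2209 ≈ 0.799 mm.

0.799 mm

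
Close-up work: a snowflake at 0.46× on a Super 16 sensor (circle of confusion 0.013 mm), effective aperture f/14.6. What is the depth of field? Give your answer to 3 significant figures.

1.79 mm

At magnification m, DoF ≈ 2·N_eff·c/m² = 2 × 14.6 × 0.013 / 0.46² = 0.3796 / 0.2116 ≈ 1.79 mm.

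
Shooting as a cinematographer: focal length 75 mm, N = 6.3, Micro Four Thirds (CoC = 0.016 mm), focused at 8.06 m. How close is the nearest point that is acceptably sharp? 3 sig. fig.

7.05 m

Hyperfocal distance H = f²/(N·c) + f = 75²/(6.3 × 0.016) + 75 = 5625/0.1008 + 75 ≈ 55878.6 mm ≈ 55.88 m.
Near limit Dn = s·(H − f)/(H + s − 2f) = 8060 × (55878.6 − 75) / (55878.6 + 8060 − 2 × 75) = 8060 × 55803.6 / 63788.6 ≈ 7051.1 mm ≈ 7.05 m.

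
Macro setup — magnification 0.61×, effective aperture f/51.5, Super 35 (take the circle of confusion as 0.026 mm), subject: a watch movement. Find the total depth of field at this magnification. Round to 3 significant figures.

7.20 mm

At magnification m, DoF ≈ 2·N_eff·c/m² = 2 × 51.5 × 0.026 / 0.61² = 2.678 / 0.3721 ≈ 7.2 mm.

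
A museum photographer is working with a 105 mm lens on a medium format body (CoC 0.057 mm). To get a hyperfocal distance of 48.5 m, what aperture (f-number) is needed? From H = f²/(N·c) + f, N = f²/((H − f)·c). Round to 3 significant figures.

Rearrange H = f²/(N·c) + f for N: N = f² / ((H − f)·c).
N = 105² / ((48500 − 105) × 0.057) = 11025 / 2759 ≈ 4.

f/4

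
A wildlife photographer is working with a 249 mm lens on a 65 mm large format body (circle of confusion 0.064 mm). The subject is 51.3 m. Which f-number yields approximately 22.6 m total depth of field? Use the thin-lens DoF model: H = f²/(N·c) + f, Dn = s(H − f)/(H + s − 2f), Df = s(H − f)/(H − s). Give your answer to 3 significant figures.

Write h = H − f = f²/(N·c). The thin-lens limits are Dn = s·h/(h + (s−f)) and Df = s·h/(h − (s−f)), so DoF = Df − Dn = 2·s·(s−f)·h / (h² − (s−f)²).
That is a quadratic in h: DoF·h² − 2·s·(s−f)·h − DoF·(s−f)² = 0 ⇒ h = (s−f)·(s + √(s² + DoF²)) / DoF = 51051 × (51300 + √(51300² + 22600²)) / 22600 = 51051 × (51300 + 56057.6) / 22600 ≈ 242509 mm.
Then N = f²/(c·h) = 249² / (0.064 × 242509) = 62001 / 15521 ≈ 3.99.

f/3.99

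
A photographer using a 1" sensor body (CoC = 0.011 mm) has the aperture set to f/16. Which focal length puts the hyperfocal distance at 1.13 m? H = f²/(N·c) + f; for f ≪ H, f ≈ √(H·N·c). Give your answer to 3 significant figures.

From H = f²/(N·c) + f, with f ≪ H: f ≈ √(H·N·c) = √(1130 × 16 × 0.011) = √198.88 ≈ 14.10 mm.
Exact: f² + N·c·f − N·c·H = 0 ⇒ f = (−N·c + √((N·c)² + 4·N·c·H))/2 = (−0.176 + √795.55)/2 ≈ 14.015 mm ≈ 14.0 mm.

14.0 mm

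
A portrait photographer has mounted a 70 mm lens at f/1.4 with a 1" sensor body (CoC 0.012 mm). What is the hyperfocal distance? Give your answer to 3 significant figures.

Hyperfocal distance H = f²/(N·c) + f = 70²/(1.4 × 0.012) + 70 = 4900/0.0168 + 70 ≈ 291736.7 mm ≈ 292 m.

292 m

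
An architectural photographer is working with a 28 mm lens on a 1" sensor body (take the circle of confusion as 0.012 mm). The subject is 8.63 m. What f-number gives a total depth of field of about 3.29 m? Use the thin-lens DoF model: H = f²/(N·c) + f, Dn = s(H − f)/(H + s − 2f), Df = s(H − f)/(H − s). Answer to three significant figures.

f/1.40

Write h = H − f = f²/(N·c). The thin-lens limits are Dn = s·h/(h + (s−f)) and Df = s·h/(h − (s−f)), so DoF = Df − Dn = 2·s·(s−f)·h / (h² − (s−f)²).
That is a quadratic in h: DoF·h² − 2·s·(s−f)·h − DoF·(s−f)² = 0 ⇒ h = (s−f)·(s + √(s² + DoF²)) / DoF = 8602 × (8630 + √(8630² + 3290²)) / 3290 = 8602 × (8630 + 9235.85) / 3290 ≈ 46712 mm.
Then N = f²/(c·h) = 28² / (0.012 × 46712) = 784 / 560.54 ≈ 1.40.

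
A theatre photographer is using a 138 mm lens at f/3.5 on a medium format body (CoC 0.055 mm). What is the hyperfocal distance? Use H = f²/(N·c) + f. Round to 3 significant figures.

Hyperfocal distance H = f²/(N·c) + f = 138²/(3.5 × 0.055) + 138 = 19044/0.1925 + 138 ≈ 99067.9 mm ≈ 99.1 m.

99.1 m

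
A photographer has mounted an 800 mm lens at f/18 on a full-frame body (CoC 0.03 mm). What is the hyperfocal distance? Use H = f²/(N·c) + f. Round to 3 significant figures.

1190 m

Hyperfocal distance H = f²/(N·c) + f = 800²/(18 × 0.03) + 800 = 640000/0.54 + 800 ≈ 1185985.2 mm ≈ 1190 m.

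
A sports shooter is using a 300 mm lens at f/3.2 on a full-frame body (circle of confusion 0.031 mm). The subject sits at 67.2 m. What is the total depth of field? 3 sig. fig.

Hyperfocal distance H = f²/(N·c) + f = 300²/(3.2 × 0.031) + 300 = 90000/0.0992 + 300 ≈ 907558.1 mm ≈ 907.6 m.
Near limit Dn = s·(H − f)/(H + s − 2f) = 67200 × (907558.1 − 300) / (907558.1 + 67200 − 2 × 300) = 67200 × 907258.1 / 974158.1 ≈ 62585.1 mm.
Far limit Df = s·(H − f)/(H − s) = 67200 × (907558.1 − 300) / (907558.1 − 67200) = 67200 × 907258.1 / 840358.1 ≈ 72549.7 mm.
Depth of field = Df − Dn = 72549.7 − 62585.1 ≈ 9964.6 mm ≈ 9.96 m.

9.96 m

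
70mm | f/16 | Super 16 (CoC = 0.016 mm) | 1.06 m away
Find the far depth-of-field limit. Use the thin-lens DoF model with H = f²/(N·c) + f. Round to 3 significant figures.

1.12 m

Hyperfocal distance H = f²/(N·c) + f = 70²/(16 × 0.016) + 70 = 4900/0.256 + 70 ≈ 19210.6 mm ≈ 19.21 m.
Far limit Df = s·(H − f)/(H − s) = 1060 × (19210.6 − 70) / (19210.6 − 1060) = 1060 × 19140.6 / 18150.6 ≈ 1117.8 mm ≈ 1.12 m.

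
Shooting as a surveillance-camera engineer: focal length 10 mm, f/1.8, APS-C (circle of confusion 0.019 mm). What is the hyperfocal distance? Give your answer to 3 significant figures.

Hyperfocal distance H = f²/(N·c) + f = 10²/(1.8 × 0.019) + 10 = 100/0.0342 + 10 ≈ 2934.0 mm ≈ 2.93 m.

2.93 m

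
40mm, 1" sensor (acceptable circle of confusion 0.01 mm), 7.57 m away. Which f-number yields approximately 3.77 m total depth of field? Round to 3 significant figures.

f/5

Write h = H − f = f²/(N·c). The thin-lens limits are Dn = s·h/(h + (s−f)) and Df = s·h/(h − (s−f)), so DoF = Df − Dn = 2·s·(s−f)·h / (h² − (s−f)²).
That is a quadratic in h: DoF·h² − 2·s·(s−f)·h − DoF·(s−f)² = 0 ⇒ h = (s−f)·(s + √(s² + DoF²)) / DoF = 7530 × (7570 + √(7570² + 3770²)) / 3770 = 7530 × (7570 + 8456.82) / 3770 ≈ 32011 mm.
Then N = f²/(c·h) = 40² / (0.01 × 32011) = 1600 / 320.11 ≈ 5.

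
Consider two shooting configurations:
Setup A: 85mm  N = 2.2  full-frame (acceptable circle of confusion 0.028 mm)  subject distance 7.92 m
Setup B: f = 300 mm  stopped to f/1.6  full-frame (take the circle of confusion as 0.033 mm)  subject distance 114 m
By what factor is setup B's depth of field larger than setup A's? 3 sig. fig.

14.4

Setup A: H = 85²/(2.2×0.028) + 85 ≈ 117374.0 mm; DoF = Df − Dn = 8486.9 − 7424.1 ≈ 1062.8 mm.
Setup B: H = 300²/(1.6×0.033) + 300 ≈ 1704845.5 mm; DoF = Df − Dn = 122148 − 106871 ≈ 15277 mm.
Ratio = 15277 / 1062.8 ≈ 14.4.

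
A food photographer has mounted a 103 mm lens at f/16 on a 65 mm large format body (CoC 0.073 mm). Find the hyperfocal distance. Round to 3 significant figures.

9.19 m

Hyperfocal distance H = f²/(N·c) + f = 103²/(16 × 0.073) + 103 = 10609/1.168 + 103 ≈ 9186.0 mm ≈ 9.19 m.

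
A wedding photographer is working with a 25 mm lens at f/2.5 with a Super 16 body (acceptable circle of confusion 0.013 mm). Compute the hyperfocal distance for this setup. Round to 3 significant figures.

Hyperfocal distance H = f²/(N·c) + f = 25²/(2.5 × 0.013) + 25 = 625/0.0325 + 25 ≈ 19255.8 mm ≈ 19.3 m.

19.3 m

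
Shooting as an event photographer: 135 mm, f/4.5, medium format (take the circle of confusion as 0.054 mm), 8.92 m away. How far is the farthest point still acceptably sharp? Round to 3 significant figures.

10.1 m

Hyperfocal distance H = f²/(N·c) + f = 135²/(4.5 × 0.054) + 135 = 18225/0.243 + 135 ≈ 75135.0 mm ≈ 75.14 m.
Far limit Df = s·(H − f)/(H − s) = 8920 × (75135.0 − 135) / (75135.0 − 8920) = 8920 × 75000.0 / 66215.0 ≈ 10103 mm ≈ 10.1 m.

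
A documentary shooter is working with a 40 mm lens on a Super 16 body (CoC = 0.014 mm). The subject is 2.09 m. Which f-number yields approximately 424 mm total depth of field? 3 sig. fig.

f/5.60

Write h = H − f = f²/(N·c). The thin-lens limits are Dn = s·h/(h + (s−f)) and Df = s·h/(h − (s−f)), so DoF = Df − Dn = 2·s·(s−f)·h / (h² − (s−f)²).
That is a quadratic in h: DoF·h² − 2·s·(s−f)·h − DoF·(s−f)² = 0 ⇒ h = (s−f)·(s + √(s² + DoF²)) / DoF = 2050 × (2090 + √(2090² + 424²)) / 424 = 2050 × (2090 + 2132.57) / 424 ≈ 20416 mm.
Then N = f²/(c·h) = 40² / (0.014 × 20416) = 1600 / 285.82 ≈ 5.60.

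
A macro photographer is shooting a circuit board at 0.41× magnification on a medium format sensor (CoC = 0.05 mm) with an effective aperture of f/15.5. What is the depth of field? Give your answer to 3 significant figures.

At magnification m, DoF ≈ 2·N_eff·c/m² = 2 × 15.5 × 0.05 / 0.41² = 1.55 / 0.1681 ≈ 9.22 mm.

9.22 mm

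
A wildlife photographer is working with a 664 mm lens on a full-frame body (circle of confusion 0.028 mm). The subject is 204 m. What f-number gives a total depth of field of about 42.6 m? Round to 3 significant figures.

Write h = H − f = f²/(N·c). The thin-lens limits are Dn = s·h/(h + (s−f)) and Df = s·h/(h − (s−f)), so DoF = Df − Dn = 2·s·(s−f)·h / (h² − (s−f)²).
That is a quadratic in h: DoF·h² − 2·s·(s−f)·h − DoF·(s−f)² = 0 ⇒ h = (s−f)·(s + √(s² + DoF²)) / DoF = 203336 × (204000 + √(204000² + 42600²)) / 42600 = 203336 × (204000 + 208400) / 42600 ≈ 1968448 mm.
Then N = f²/(c·h) = 664² / (0.028 × 1968448) = 440896 / 55117 ≈ 8.

f/8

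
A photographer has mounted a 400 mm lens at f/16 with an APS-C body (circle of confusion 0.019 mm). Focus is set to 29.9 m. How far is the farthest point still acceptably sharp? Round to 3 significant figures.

31.7 m

Hyperfocal distance H = f²/(N·c) + f = 400²/(16 × 0.019) + 400 = 160000/0.304 + 400 ≈ 526715.8 mm ≈ 526.7 m.
Far limit Df = s·(H − f)/(H − s) = 29900 × (526715.8 − 400) / (526715.8 − 29900) = 29900 × 526315.8 / 496815.8 ≈ 31675 mm ≈ 31.7 m.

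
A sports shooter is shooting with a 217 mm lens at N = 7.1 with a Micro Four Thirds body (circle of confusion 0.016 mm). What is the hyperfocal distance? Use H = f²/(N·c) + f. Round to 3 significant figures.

Hyperfocal distance H = f²/(N·c) + f = 217²/(7.1 × 0.016) + 217 = 47089/0.1136 + 217 ≈ 414732.8 mm ≈ 415 m.

415 m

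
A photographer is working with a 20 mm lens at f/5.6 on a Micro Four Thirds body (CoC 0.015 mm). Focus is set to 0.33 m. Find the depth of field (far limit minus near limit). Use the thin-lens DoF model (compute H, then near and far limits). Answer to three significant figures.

Hyperfocal distance H = f²/(N·c) + f = 20²/(5.6 × 0.015) + 20 = 400/0.084 + 20 ≈ 4781.9 mm ≈ 4.782 m.
Near limit Dn = s·(H − f)/(H + s − 2f) = 330 × (4781.9 − 20) / (4781.9 + 330 − 2 × 20) = 330 × 4761.9 / 5071.9 ≈ 309.830 mm.
Far limit Df = s·(H − f)/(H − s) = 330 × (4781.9 − 20) / (4781.9 − 330) = 330 × 4761.9 / 4451.9 ≈ 352.979 mm.
Depth of field = Df − Dn = 352.979 − 309.830 ≈ 43.149 mm.

43.1 mm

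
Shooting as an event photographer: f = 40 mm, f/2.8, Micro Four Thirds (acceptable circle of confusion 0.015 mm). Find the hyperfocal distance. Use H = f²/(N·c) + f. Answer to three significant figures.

38.1 m

Hyperfocal distance H = f²/(N·c) + f = 40²/(2.8 × 0.015) + 40 = 1600/0.042 + 40 ≈ 38135.2 mm ≈ 38.1 m.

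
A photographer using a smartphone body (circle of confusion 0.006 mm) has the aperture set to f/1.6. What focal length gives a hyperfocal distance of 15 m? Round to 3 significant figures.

12.0 mm

From H = f²/(N·c) + f, with f ≪ H: f ≈ √(H·N·c) = √(15000 × 1.6 × 0.006) = √144.00 ≈ 12.00 mm.
The +f correction barely moves this — solving exactly, f² + N·c·f − N·c·H = 0 ⇒ f = (−N·c + √((N·c)² + 4·N·c·H))/2 = (−0.0096 + √576.00)/2 ≈ 11.995 mm, so f ≈ 12.0 mm.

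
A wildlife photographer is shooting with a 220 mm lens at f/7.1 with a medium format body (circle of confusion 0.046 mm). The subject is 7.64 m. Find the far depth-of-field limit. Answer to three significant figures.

Hyperfocal distance H = f²/(N·c) + f = 220²/(7.1 × 0.046) + 220 = 48400/0.3266 + 220 ≈ 148413.5 mm ≈ 148.4 m.
Far limit Df = s·(H − f)/(H − s) = 7640 × (148413.5 − 220) / (148413.5 − 7640) = 7640 × 148193.5 / 140773.5 ≈ 8042.7 mm ≈ 8.04 m.

8.04 m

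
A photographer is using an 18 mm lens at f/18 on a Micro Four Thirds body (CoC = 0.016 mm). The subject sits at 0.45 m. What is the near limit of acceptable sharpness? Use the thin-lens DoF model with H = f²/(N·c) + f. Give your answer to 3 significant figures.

325 mm

Hyperfocal distance H = f²/(N·c) + f = 18²/(18 × 0.016) + 18 = 324/0.288 + 18 ≈ 1143.0 mm ≈ 1.143 m.
Near limit Dn = s·(H − f)/(H + s − 2f) = 450 × (1143.0 − 18) / (1143.0 + 450 − 2 × 18) = 450 × 1125.0 / 1557.0 ≈ 325.14 mm.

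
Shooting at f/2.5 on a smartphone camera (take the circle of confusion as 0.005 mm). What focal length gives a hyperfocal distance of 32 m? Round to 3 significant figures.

From H = f²/(N·c) + f, with f ≪ H: f ≈ √(H·N·c) = √(32000 × 2.5 × 0.005) = √400.00 ≈ 20.00 mm.
The +f correction barely moves this — solving exactly, f² + N·c·f − N·c·H = 0 ⇒ f = (−N·c + √((N·c)² + 4·N·c·H))/2 = (−0.0125 + √1600.0)/2 ≈ 19.994 mm, so f ≈ 20.0 mm.

20.0 mm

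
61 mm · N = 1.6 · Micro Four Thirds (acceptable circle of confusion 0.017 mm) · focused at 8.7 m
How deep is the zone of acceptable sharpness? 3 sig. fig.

1.10 m

Hyperfocal distance H = f²/(N·c) + f = 61²/(1.6 × 0.017) + 61 = 3721/0.0272 + 61 ≈ 136862.5 mm ≈ 136.9 m.
Near limit Dn = s·(H − f)/(H + s − 2f) = 8700 × (136862.5 − 61) / (136862.5 + 8700 − 2 × 61) = 8700 × 136801.5 / 145440.5 ≈ 8183.2 mm.
Far limit Df = s·(H − f)/(H − s) = 8700 × (136862.5 − 61) / (136862.5 − 8700) = 8700 × 136801.5 / 128162.5 ≈ 9286.4 mm.
Depth of field = Df − Dn = 9286.4 − 8183.2 ≈ 1103.2 mm ≈ 1.10 m.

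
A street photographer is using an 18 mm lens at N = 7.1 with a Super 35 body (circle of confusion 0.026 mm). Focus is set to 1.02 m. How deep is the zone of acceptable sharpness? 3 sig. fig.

1.73 m

Hyperfocal distance H = f²/(N·c) + f = 18²/(7.1 × 0.026) + 18 = 324/0.1846 + 18 ≈ 1773.1 mm ≈ 1.773 m.
Near limit Dn = s·(H − f)/(H + s − 2f) = 1020 × (1773.1 − 18) / (1773.1 + 1020 − 2 × 18) = 1020 × 1755.1 / 2757.1 ≈ 649.3 mm.
Far limit Df = s·(H − f)/(H − s) = 1020 × (1773.1 − 18) / (1773.1 − 1020) = 1020 × 1755.1 / 753.1 ≈ 2377.0 mm.
Depth of field = Df − Dn = 2377.0 − 649.3 ≈ 1727.7 mm ≈ 1.73 m.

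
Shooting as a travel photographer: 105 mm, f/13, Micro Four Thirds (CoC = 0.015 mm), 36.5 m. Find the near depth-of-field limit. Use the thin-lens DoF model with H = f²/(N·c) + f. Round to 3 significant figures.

Hyperfocal distance H = f²/(N·c) + f = 105²/(13 × 0.015) + 105 = 11025/0.195 + 105 ≈ 56643.5 mm ≈ 56.64 m.
Near limit Dn = s·(H − f)/(H + s − 2f) = 36500 × (56643.5 − 105) / (56643.5 + 36500 − 2 × 105) = 36500 × 56538.5 / 92933.5 ≈ 22206 mm ≈ 22.2 m.

22.2 m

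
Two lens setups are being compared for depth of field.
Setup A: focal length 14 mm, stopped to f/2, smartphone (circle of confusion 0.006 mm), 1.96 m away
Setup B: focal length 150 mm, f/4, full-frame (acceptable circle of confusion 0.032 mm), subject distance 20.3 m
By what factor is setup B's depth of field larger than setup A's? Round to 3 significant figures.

9.95

Setup A: H = 14²/(2×0.006) + 14 ≈ 16347.3 mm; DoF = Df − Dn = 2225.11 − 1751.34 ≈ 473.77 mm.
Setup B: H = 150²/(4×0.032) + 150 ≈ 175931.2 mm; DoF = Df − Dn = 22928.3 − 18212.3 ≈ 4716.0 mm.
Ratio = 4716.0 / 473.77 ≈ 9.95.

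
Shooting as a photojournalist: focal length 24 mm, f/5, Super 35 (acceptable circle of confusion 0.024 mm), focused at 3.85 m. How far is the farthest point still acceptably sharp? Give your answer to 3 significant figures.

Hyperfocal distance H = f²/(N·c) + f = 24²/(5 × 0.024) + 24 = 576/0.12 + 24 ≈ 4824.0 mm ≈ 4.824 m.
Far limit Df = s·(H − f)/(H − s) = 3850 × (4824.0 − 24) / (4824.0 − 3850) = 3850 × 4800.0 / 974.0 ≈ 18973 mm ≈ 19.0 m.

19.0 m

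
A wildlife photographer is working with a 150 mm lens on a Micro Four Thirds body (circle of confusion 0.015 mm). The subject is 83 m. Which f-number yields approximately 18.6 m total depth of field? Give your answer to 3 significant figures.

f/2.00

Write h = H − f = f²/(N·c). The thin-lens limits are Dn = s·h/(h + (s−f)) and Df = s·h/(h − (s−f)), so DoF = Df − Dn = 2·s·(s−f)·h / (h² − (s−f)²).
That is a quadratic in h: DoF·h² − 2·s·(s−f)·h − DoF·(s−f)² = 0 ⇒ h = (s−f)·(s + √(s² + DoF²)) / DoF = 82850 × (83000 + √(83000² + 18600²)) / 18600 = 82850 × (83000 + 85058.6) / 18600 ≈ 748583 mm.
Then N = f²/(c·h) = 150² / (0.015 × 748583) = 22500 / 11229 ≈ 2.00.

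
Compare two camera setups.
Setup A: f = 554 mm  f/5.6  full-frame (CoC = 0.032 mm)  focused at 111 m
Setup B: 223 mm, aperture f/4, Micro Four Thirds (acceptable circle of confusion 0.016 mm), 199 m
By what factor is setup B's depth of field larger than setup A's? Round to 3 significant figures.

Setup A: H = 554²/(5.6×0.032) + 554 ≈ 1713254.9 mm; DoF = Df − Dn = 118651 − 104276 ≈ 14375 mm.
Setup B: H = 223²/(4×0.016) + 223 ≈ 777238.6 mm; DoF = Df − Dn = 267409 − 158462 ≈ 108947 mm.
Ratio = 108947 / 14375 ≈ 7.58.

7.58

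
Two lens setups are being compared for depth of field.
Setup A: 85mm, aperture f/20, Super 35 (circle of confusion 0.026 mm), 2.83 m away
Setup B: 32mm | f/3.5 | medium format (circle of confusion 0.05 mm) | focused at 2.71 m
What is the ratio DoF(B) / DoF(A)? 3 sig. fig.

Setup A: H = 85²/(20×0.026) + 85 ≈ 13979.2 mm; DoF = Df − Dn = 3526.8 − 2363.1 ≈ 1163.7 mm.
Setup B: H = 32²/(3.5×0.05) + 32 ≈ 5883.4 mm; DoF = Df − Dn = 4996.9 − 1859.1 ≈ 3137.8 mm.
Ratio = 3137.8 / 1163.7 ≈ 2.70.

2.70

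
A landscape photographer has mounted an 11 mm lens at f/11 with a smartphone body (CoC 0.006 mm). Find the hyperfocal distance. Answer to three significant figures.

Hyperfocal distance H = f²/(N·c) + f = 11²/(11 × 0.006) + 11 = 121/0.066 + 11 ≈ 1844.3 mm ≈ 1.84 m.

1.84 m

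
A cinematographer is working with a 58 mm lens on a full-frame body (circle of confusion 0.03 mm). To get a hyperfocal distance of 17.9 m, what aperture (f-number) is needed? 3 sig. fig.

f/6.28

Rearrange H = f²/(N·c) + f for N: N = f² / ((H − f)·c).
N = 58² / ((17900 − 58) × 0.03) = 3364 / 535.3 ≈ 6.28.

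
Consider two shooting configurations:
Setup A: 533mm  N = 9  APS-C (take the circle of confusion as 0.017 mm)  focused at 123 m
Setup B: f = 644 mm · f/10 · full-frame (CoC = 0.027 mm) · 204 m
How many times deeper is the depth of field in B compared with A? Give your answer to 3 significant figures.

Setup A: H = 533²/(9×0.017) + 533 ≈ 1857323.8 mm; DoF = Df − Dn = 131685 − 115389 ≈ 16296 mm.
Setup B: H = 644²/(10×0.027) + 644 ≈ 1536703.3 mm; DoF = Df − Dn = 235128 − 180150 ≈ 54978 mm.
Ratio = 54978 / 16296 ≈ 3.37.

3.37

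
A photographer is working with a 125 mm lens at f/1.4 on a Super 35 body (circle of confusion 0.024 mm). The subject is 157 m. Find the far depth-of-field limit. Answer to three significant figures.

Hyperfocal distance H = f²/(N·c) + f = 125²/(1.4 × 0.024) + 125 = 15625/0.0336 + 125 ≈ 465154.8 mm ≈ 465.2 m.
Far limit Df = s·(H − f)/(H − s) = 157000 × (465154.8 − 125) / (465154.8 − 157000) = 157000 × 465029.8 / 308154.8 ≈ 236925 mm ≈ 237 m.

237 m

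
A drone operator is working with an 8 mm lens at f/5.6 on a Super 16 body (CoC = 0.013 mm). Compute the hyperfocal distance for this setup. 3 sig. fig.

0.887 m

Hyperfocal distance H = f²/(N·c) + f = 8²/(5.6 × 0.013) + 8 = 64/0.0728 + 8 ≈ 887.1 mm ≈ 0.887 m.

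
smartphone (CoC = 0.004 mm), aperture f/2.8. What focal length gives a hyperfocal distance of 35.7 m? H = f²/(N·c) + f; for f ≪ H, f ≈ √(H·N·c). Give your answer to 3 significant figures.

From H = f²/(N·c) + f, with f ≪ H: f ≈ √(H·N·c) = √(35700 × 2.8 × 0.004) = √399.84 ≈ 20.00 mm.
The +f correction barely moves this — solving exactly, f² + N·c·f − N·c·H = 0 ⇒ f = (−N·c + √((N·c)² + 4·N·c·H))/2 = (−0.0112 + √1599.4)/2 ≈ 19.990 mm, so f ≈ 20.0 mm.

20.0 mm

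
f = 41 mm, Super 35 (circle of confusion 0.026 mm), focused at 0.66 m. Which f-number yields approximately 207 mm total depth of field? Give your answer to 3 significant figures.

Write h = H − f = f²/(N·c). The thin-lens limits are Dn = s·h/(h + (s−f)) and Df = s·h/(h − (s−f)), so DoF = Df − Dn = 2·s·(s−f)·h / (h² − (s−f)²).
That is a quadratic in h: DoF·h² − 2·s·(s−f)·h − DoF·(s−f)² = 0 ⇒ h = (s−f)·(s + √(s² + DoF²)) / DoF = 619 × (660 + √(660² + 207²)) / 207 = 619 × (660 + 691.700) / 207 ≈ 4042.0 mm.
Then N = f²/(c·h) = 41² / (0.026 × 4042.0) = 1681 / 105.09 ≈ 16.

f/16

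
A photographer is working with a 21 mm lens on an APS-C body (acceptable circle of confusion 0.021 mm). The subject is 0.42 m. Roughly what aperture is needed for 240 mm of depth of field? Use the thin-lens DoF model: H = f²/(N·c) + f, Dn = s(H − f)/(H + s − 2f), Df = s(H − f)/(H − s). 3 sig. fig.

f/14

Write h = H − f = f²/(N·c). The thin-lens limits are Dn = s·h/(h + (s−f)) and Df = s·h/(h − (s−f)), so DoF = Df − Dn = 2·s·(s−f)·h / (h² − (s−f)²).
That is a quadratic in h: DoF·h² − 2·s·(s−f)·h − DoF·(s−f)² = 0 ⇒ h = (s−f)·(s + √(s² + DoF²)) / DoF = 399 × (420 + √(420² + 240²)) / 240 = 399 × (420 + 483.735) / 240 ≈ 1502.5 mm.
Then N = f²/(c·h) = 21² / (0.021 × 1502.5) = 441 / 31.552 ≈ 14.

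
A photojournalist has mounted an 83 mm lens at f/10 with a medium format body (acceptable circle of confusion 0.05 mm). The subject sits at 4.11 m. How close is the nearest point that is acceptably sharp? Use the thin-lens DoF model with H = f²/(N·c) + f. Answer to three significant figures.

Hyperfocal distance H = f²/(N·c) + f = 83²/(10 × 0.05) + 83 = 6889/0.5 + 83 ≈ 13861.0 mm ≈ 13.86 m.
Near limit Dn = s·(H − f)/(H + s − 2f) = 4110 × (13861.0 − 83) / (13861.0 + 4110 − 2 × 83) = 4110 × 13778.0 / 17805.0 ≈ 3180.4 mm ≈ 3.18 m.

3.18 m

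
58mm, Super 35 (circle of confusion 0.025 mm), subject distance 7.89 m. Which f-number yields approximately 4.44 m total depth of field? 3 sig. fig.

Write h = H − f = f²/(N·c). The thin-lens limits are Dn = s·h/(h + (s−f)) and Df = s·h/(h − (s−f)), so DoF = Df − Dn = 2·s·(s−f)·h / (h² − (s−f)²).
That is a quadratic in h: DoF·h² − 2·s·(s−f)·h − DoF·(s−f)² = 0 ⇒ h = (s−f)·(s + √(s² + DoF²)) / DoF = 7832 × (7890 + √(7890² + 4440²)) / 4440 = 7832 × (7890 + 9053.49) / 4440 ≈ 29888 mm.
Then N = f²/(c·h) = 58² / (0.025 × 29888) = 3364 / 747.19 ≈ 4.50.

f/4.50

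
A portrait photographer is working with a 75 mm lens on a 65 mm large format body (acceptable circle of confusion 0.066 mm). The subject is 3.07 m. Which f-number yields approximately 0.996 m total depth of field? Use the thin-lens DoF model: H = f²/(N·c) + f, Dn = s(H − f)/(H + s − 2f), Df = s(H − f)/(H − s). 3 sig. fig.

f/4.50

Write h = H − f = f²/(N·c). The thin-lens limits are Dn = s·h/(h + (s−f)) and Df = s·h/(h − (s−f)), so DoF = Df − Dn = 2·s·(s−f)·h / (h² − (s−f)²).
That is a quadratic in h: DoF·h² − 2·s·(s−f)·h − DoF·(s−f)² = 0 ⇒ h = (s−f)·(s + √(s² + DoF²)) / DoF = 2995 × (3070 + √(3070² + 996²)) / 996 = 2995 × (3070 + 3227.52) / 996 ≈ 18937 mm.
Then N = f²/(c·h) = 75² / (0.066 × 18937) = 5625 / 1249.8 ≈ 4.50.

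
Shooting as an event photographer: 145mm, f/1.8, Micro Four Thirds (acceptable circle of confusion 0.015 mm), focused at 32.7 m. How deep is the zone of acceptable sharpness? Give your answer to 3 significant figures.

Hyperfocal distance H = f²/(N·c) + f = 145²/(1.8 × 0.015) + 145 = 21025/0.027 + 145 ≈ 778848.7 mm ≈ 778.8 m.
Near limit Dn = s·(H − f)/(H + s − 2f) = 32700 × (778848.7 − 145) / (778848.7 + 32700 − 2 × 145) = 32700 × 778703.7 / 811258.7 ≈ 31387.8 mm.
Far limit Df = s·(H − f)/(H − s) = 32700 × (778848.7 − 145) / (778848.7 − 32700) = 32700 × 778703.7 / 746148.7 ≈ 34126.7 mm.
Depth of field = Df − Dn = 34126.7 − 31387.8 ≈ 2738.9 mm ≈ 2.74 m.

2.74 m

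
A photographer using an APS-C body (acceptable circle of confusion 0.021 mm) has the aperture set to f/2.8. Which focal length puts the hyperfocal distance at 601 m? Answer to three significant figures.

188 mm

From H = f²/(N·c) + f, with f ≪ H: f ≈ √(H·N·c) = √(601000 × 2.8 × 0.021) = √35339 ≈ 188.0 mm.
The +f correction barely moves this — solving exactly, f² + N·c·f − N·c·H = 0 ⇒ f = (−N·c + √((N·c)² + 4·N·c·H))/2 = (−0.0588 + √141355)/2 ≈ 187.96 mm, so f ≈ 188 mm.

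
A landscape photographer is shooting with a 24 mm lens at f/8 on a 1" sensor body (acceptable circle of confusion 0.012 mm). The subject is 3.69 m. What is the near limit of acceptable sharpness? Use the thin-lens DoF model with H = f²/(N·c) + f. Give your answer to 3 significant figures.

Hyperfocal distance H = f²/(N·c) + f = 24²/(8 × 0.012) + 24 = 576/0.096 + 24 ≈ 6024.0 mm ≈ 6.024 m.
Near limit Dn = s·(H − f)/(H + s − 2f) = 3690 × (6024.0 − 24) / (6024.0 + 3690 − 2 × 24) = 3690 × 6000.0 / 9666.0 ≈ 2290.5 mm ≈ 2.29 m.

2.29 m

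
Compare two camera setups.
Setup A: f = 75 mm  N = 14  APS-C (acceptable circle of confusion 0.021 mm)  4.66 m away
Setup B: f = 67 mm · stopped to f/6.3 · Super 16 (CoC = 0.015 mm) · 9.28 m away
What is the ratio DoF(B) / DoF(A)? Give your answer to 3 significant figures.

Setup A: H = 75²/(14×0.021) + 75 ≈ 19207.7 mm; DoF = Df − Dn = 6128.7 − 3759.1 ≈ 2369.6 mm.
Setup B: H = 67²/(6.3×0.015) + 67 ≈ 47569.6 mm; DoF = Df − Dn = 11512.9 − 7772.5 ≈ 3740.4 mm.
Ratio = 3740.4 / 2369.6 ≈ 1.58.

1.58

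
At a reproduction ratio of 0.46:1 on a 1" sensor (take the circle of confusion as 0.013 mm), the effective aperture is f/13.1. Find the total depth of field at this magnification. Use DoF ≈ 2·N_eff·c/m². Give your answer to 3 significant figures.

1.61 mm

At magnification m, DoF ≈ 2·N_eff·c/m² = 2 × 13.1 × 0.013 / 0.46² = 0.3406 / 0.2116 ≈ 1.61 mm.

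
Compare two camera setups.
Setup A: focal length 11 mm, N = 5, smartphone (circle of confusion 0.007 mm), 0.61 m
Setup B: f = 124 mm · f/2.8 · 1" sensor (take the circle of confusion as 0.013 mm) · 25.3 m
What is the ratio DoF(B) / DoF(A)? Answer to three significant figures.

13.9

Setup A: H = 11²/(5×0.007) + 11 ≈ 3468.1 mm; DoF = Df − Dn = 737.84 − 519.92 ≈ 217.92 mm.
Setup B: H = 124²/(2.8×0.013) + 124 ≈ 422541.6 mm; DoF = Df − Dn = 26903.4 − 23876.9 ≈ 3026.5 mm.
Ratio = 3026.5 / 217.92 ≈ 13.9.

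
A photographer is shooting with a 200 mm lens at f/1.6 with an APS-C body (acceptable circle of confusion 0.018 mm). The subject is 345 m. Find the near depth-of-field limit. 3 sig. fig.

Hyperfocal distance H = f²/(N·c) + f = 200²/(1.6 × 0.018) + 200 = 40000/0.0288 + 200 ≈ 1389088.9 mm ≈ 1389 m.
Near limit Dn = s·(H − f)/(H + s − 2f) = 345000 × (1389088.9 − 200) / (1389088.9 + 345000 − 2 × 200) = 345000 × 1388888.9 / 1733688.9 ≈ 276386 mm ≈ 276 m.

276 m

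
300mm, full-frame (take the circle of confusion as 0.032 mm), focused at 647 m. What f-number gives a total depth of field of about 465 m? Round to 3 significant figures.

Write h = H − f = f²/(N·c). The thin-lens limits are Dn = s·h/(h + (s−f)) and Df = s·h/(h − (s−f)), so DoF = Df − Dn = 2·s·(s−f)·h / (h² − (s−f)²).
That is a quadratic in h: DoF·h² − 2·s·(s−f)·h − DoF·(s−f)² = 0 ⇒ h = (s−f)·(s + √(s² + DoF²)) / DoF = 646700 × (647000 + √(647000² + 465000²)) / 465000 = 646700 × (647000 + 796765) / 465000 ≈ 2007920 mm.
Then N = f²/(c·h) = 300² / (0.032 × 2007920) = 90000 / 64253 ≈ 1.40.

f/1.40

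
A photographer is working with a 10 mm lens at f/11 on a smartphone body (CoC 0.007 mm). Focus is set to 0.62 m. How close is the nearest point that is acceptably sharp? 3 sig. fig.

422 mm

Hyperfocal distance H = f²/(N·c) + f = 10²/(11 × 0.007) + 10 = 100/0.077 + 10 ≈ 1308.7 mm ≈ 1.309 m.
Near limit Dn = s·(H − f)/(H + s − 2f) = 620 × (1308.7 − 10) / (1308.7 + 620 − 2 × 10) = 620 × 1298.7 / 1908.7 ≈ 421.85 mm.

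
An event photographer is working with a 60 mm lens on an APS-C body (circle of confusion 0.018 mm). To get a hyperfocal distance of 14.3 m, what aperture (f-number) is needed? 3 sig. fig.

Rearrange H = f²/(N·c) + f for N: N = f² / ((H − f)·c).
N = 60² / ((14300 − 60) × 0.018) = 3600 / 256.3 ≈ 14.

f/14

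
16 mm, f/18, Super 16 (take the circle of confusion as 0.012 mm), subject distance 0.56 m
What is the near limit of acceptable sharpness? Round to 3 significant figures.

384 mm

Hyperfocal distance H = f²/(N·c) + f = 16²/(18 × 0.012) + 16 = 256/0.216 + 16 ≈ 1201.2 mm ≈ 1.201 m.
Near limit Dn = s·(H − f)/(H + s − 2f) = 560 × (1201.2 − 16) / (1201.2 + 560 − 2 × 16) = 560 × 1185.2 / 1729.2 ≈ 383.82 mm.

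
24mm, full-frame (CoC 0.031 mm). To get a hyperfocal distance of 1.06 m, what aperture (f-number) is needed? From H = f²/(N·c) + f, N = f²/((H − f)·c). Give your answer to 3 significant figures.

Rearrange H = f²/(N·c) + f for N: N = f² / ((H − f)·c).
N = 24² / ((1060 − 24) × 0.031) = 576 / 32.12 ≈ 17.9.

f/17.9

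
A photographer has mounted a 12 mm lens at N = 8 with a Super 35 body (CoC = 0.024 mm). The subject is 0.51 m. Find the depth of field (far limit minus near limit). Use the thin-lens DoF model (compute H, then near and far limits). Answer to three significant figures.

1.21 m

Hyperfocal distance H = f²/(N·c) + f = 12²/(8 × 0.024) + 12 = 144/0.192 + 12 ≈ 762.0 mm ≈ 0.762 m.
Near limit Dn = s·(H − f)/(H + s − 2f) = 510 × (762.0 − 12) / (762.0 + 510 − 2 × 12) = 510 × 750.0 / 1248.0 ≈ 306.5 mm.
Far limit Df = s·(H − f)/(H − s) = 510 × (762.0 − 12) / (762.0 − 510) = 510 × 750.0 / 252.0 ≈ 1517.9 mm.
Depth of field = Df − Dn = 1517.9 − 306.5 ≈ 1211.4 mm ≈ 1.21 m.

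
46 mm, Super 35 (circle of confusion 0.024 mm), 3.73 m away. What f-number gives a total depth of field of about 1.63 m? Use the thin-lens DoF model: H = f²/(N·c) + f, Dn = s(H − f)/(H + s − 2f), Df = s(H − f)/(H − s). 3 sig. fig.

f/5

Write h = H − f = f²/(N·c). The thin-lens limits are Dn = s·h/(h + (s−f)) and Df = s·h/(h − (s−f)), so DoF = Df − Dn = 2·s·(s−f)·h / (h² − (s−f)²).
That is a quadratic in h: DoF·h² − 2·s·(s−f)·h − DoF·(s−f)² = 0 ⇒ h = (s−f)·(s + √(s² + DoF²)) / DoF = 3684 × (3730 + √(3730² + 1630²)) / 1630 = 3684 × (3730 + 4070.60) / 1630 ≈ 17630 mm.
Then N = f²/(c·h) = 46² / (0.024 × 17630) = 2116 / 423.13 ≈ 5.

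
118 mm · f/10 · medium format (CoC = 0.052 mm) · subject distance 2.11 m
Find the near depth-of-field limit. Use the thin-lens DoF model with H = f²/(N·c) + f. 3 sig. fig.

Hyperfocal distance H = f²/(N·c) + f = 118²/(10 × 0.052) + 118 = 13924/0.52 + 118 ≈ 26894.9 mm ≈ 26.89 m.
Near limit Dn = s·(H − f)/(H + s − 2f) = 2110 × (26894.9 − 118) / (26894.9 + 2110 − 2 × 118) = 2110 × 26776.9 / 28768.9 ≈ 1963.9 mm ≈ 1.96 m.

1.96 m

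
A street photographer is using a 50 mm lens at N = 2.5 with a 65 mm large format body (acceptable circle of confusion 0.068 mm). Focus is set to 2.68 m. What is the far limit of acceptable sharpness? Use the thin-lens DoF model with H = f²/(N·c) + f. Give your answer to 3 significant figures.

Hyperfocal distance H = f²/(N·c) + f = 50²/(2.5 × 0.068) + 50 = 2500/0.17 + 50 ≈ 14755.9 mm ≈ 14.76 m.
Far limit Df = s·(H − f)/(H − s) = 2680 × (14755.9 − 50) / (14755.9 − 2680) = 2680 × 14705.9 / 12075.9 ≈ 3263.7 mm ≈ 3.26 m.

3.26 m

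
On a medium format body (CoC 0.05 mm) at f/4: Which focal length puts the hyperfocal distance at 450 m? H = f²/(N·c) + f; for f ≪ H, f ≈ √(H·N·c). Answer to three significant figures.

From H = f²/(N·c) + f, with f ≪ H: f ≈ √(H·N·c) = √(450000 × 4 × 0.05) = √90000 ≈ 300.0 mm.
The +f correction barely moves this — solving exactly, f² + N·c·f − N·c·H = 0 ⇒ f = (−N·c + √((N·c)² + 4·N·c·H))/2 = (−0.2 + √360000)/2 ≈ 299.90 mm, so f ≈ 300 mm.

300 mm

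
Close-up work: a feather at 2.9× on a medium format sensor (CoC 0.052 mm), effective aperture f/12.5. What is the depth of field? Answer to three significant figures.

At magnification m, DoF ≈ 2·N_eff·c/m² = 2 × 12.5 × 0.052 / 2.9² = 1.3 / 8.41 ≈ 0.155 mm.

0.155 mm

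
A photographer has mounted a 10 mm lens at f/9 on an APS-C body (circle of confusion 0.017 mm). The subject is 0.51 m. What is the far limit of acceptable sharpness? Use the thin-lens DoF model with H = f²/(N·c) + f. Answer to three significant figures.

Hyperfocal distance H = f²/(N·c) + f = 10²/(9 × 0.017) + 10 = 100/0.153 + 10 ≈ 663.6 mm ≈ 0.664 m.
Far limit Df = s·(H − f)/(H − s) = 510 × (663.6 − 10) / (663.6 − 510) = 510 × 653.6 / 153.6 ≈ 2170.2 mm ≈ 2.17 m.

2.17 m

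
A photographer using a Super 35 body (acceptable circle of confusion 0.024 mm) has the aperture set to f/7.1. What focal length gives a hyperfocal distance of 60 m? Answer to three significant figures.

101 mm

From H = f²/(N·c) + f, with f ≪ H: f ≈ √(H·N·c) = √(60000 × 7.1 × 0.024) = √10224 ≈ 101.1 mm.
The +f correction barely moves this — solving exactly, f² + N·c·f − N·c·H = 0 ⇒ f = (−N·c + √((N·c)² + 4·N·c·H))/2 = (−0.1704 + √40896)/2 ≈ 101.03 mm, so f ≈ 101 mm.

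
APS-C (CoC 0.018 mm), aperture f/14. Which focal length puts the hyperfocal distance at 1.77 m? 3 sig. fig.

21.0 mm

From H = f²/(N·c) + f, with f ≪ H: f ≈ √(H·N·c) = √(1770 × 14 × 0.018) = √446.04 ≈ 21.12 mm.
Exact: f² + N·c·f − N·c·H = 0 ⇒ f = (−N·c + √((N·c)² + 4·N·c·H))/2 = (−0.252 + √1784.2)/2 ≈ 20.994 mm ≈ 21.0 mm.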